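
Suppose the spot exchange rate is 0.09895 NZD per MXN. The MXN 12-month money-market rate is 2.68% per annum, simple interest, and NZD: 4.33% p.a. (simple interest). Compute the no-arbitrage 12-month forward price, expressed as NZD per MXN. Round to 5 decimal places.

T = 1 year.
Growth of 1 NZD over T: 1 + 0.0433×1 = 1.043300.
Growth of 1 MXN over T: 1 + 0.0268×1 = 1.026800.
CIP: F = S · (grow NZD)/(grow MXN) = 0.09895 × 1.043300/1.026800 = 0.1005401 NZD per MXN.

0.10054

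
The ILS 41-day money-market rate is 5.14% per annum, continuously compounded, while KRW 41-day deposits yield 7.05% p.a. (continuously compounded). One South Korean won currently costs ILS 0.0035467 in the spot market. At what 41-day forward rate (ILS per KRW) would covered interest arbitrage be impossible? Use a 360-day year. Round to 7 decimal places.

0.0035390

T = 41/360 years.
ILS growth factor: e^(0.0514×41/360) = 1.0058711.
KRW growth factor: e^(0.0705×41/360) = 1.0080615.
Forward (ILS per KRW) = 0.0035467 × 1.0058711 / 1.0080615 = 0.003538993.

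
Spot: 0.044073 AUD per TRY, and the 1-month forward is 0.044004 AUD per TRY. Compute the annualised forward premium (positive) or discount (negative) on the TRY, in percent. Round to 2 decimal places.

-1.88%

T = 1/12 years.
TRY trades forward at -0.15656% vs spot over the period.
Per annum: -0.0015656 / (1/12) = -0.018787 = -1.88%.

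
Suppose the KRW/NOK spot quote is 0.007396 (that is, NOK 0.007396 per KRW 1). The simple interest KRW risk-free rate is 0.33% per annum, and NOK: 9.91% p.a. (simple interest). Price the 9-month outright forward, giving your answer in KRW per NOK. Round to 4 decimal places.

126.1656

T = 9/12 years.
NOK growth factor: 1 + 0.0991×9/12 = 1.074325.
KRW accumulates by 1 + 0.0033×9/12 = 1.002475.
Forward (NOK per KRW) = 0.007396 × 1.074325 / 1.002475 = 0.00792609063.
Quoted the other way: 1/0.00792609063 = 126.1656 KRW per NOK.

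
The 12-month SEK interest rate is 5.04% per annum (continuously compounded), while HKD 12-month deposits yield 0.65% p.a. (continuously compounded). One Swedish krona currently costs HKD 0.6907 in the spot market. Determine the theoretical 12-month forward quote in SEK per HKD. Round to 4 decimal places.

1.5128

T = 1 year.
HKD growth factor: e^(0.0065×1) = 1.0065212.
SEK accumulates by e^(0.0504×1) = 1.0516917.
CIP: F = S · (grow HKD)/(grow SEK) = 0.6907 × 1.0065212/1.0516917 = 0.6610342 HKD per SEK.
Invert for SEK per HKD: 1 / 0.6610342 = 1.5128.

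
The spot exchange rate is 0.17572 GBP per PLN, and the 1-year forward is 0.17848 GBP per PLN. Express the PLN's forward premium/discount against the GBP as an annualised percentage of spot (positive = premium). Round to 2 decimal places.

+1.57%

T = 1 year.
Period premium: (0.17848 − 0.17572)/0.17572 = 0.0157068.
×(1/T) gives 1.57% p.a.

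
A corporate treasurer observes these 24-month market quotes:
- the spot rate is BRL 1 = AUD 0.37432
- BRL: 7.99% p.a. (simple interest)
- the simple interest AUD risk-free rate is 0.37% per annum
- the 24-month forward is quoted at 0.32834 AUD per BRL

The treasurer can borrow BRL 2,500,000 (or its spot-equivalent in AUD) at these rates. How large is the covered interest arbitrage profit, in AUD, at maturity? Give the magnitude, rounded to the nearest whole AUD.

T = 2 years.
Route A — deposit BRL, sell forward: 2,500,000 × 1.159800 × 0.32834 = AUD 952,021.83.
Route B — convert at spot, deposit AUD: 2,500,000 × 0.37432 × 1.007400 = AUD 942,724.92.
The quoted forward overvalues BRL, so borrow AUD, buy BRL at spot, deposit the BRL at 7.99%, and sell the proceeds forward at 0.32834.
The gap between the two covered legs is AUD 9,297.

AUD 9,297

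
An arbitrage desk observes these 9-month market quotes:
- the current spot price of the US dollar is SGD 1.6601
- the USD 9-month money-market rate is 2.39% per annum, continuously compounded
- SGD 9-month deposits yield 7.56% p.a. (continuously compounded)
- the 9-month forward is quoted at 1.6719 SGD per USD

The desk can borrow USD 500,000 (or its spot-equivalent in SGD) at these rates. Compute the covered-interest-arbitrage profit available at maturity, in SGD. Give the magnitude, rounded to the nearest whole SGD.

T = 9/12 years.
Keep in USD, deliver into the forward: 500,000·1.01808662·1.6719 = SGD 851,069.51.
Swap to SGD now, deposit: 500,000·1.6601·1.05833826 = SGD 878,473.67.
The quoted forward undervalues USD, so borrow USD, convert to SGD at spot, deposit the SGD at 7.56%, and buy USD forward at 1.6719 to cover the loan.
The gap between the two covered legs is SGD 27,404.

SGD 27,404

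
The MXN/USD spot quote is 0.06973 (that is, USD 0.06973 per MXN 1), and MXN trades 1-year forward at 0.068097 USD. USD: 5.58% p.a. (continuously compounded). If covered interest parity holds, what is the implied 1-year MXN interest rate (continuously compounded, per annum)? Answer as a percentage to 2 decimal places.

7.95%

T = 1 year.
F/S = 0.068097/0.06973 = 0.9765811 = (growth of USD) / (growth of MXN).
USD growth factor: e^(0.0558×1) = 1.0573862.
Hence g_MXN = 1.0827428.
r = ln(1.0827428)/1 = 0.079497 → 7.95%.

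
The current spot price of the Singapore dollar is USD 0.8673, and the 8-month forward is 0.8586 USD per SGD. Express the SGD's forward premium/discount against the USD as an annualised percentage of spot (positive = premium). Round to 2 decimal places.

-1.50%

T = 8/12 years.
SGD trades forward at -1.00311% vs spot over the period.
×(1/T) gives -1.50% p.a.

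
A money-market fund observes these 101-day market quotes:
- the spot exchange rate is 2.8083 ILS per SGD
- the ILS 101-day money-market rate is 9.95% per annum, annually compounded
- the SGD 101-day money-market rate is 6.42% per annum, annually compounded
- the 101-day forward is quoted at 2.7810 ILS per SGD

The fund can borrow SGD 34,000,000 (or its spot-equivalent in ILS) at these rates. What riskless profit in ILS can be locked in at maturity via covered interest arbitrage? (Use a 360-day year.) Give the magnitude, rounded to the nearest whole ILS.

T = 101/360 years.
Invest the SGD and cover forward: 34,000,000 × 1.0176103704 × 2.7810 = ILS 96,219,130.96.
Convert at spot and invest in ILS: 34,000,000 × 2.8083 × 1.0269695142 = ILS 98,057,308.55.
The quoted forward undervalues SGD, so borrow SGD, convert to ILS at spot, deposit the ILS at 9.95%, and buy SGD forward at 2.7810 to cover the loan.
The gap between the two covered legs is ILS 1,838,178.

ILS 1,838,178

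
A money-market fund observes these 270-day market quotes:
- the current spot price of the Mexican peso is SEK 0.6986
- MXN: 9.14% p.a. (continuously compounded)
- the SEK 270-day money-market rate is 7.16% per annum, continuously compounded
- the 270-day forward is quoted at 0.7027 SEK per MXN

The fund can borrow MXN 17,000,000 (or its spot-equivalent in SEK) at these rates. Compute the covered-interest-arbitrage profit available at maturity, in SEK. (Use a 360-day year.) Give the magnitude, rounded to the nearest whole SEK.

T = 270/360 years.
Invest the MXN and cover forward: 17,000,000 × 1.0709541713 × 0.7027 = SEK 12,793,511.43.
Convert at spot and invest in SEK: 17,000,000 × 0.6986 × 1.0551680043 = SEK 12,531,386.25.
The quoted forward overvalues MXN, so borrow SEK, buy MXN at spot, deposit the MXN at 9.14%, and sell the proceeds forward at 0.7027.
Arbitrage profit = |12,793,511.43 − 12,531,386.25| = SEK 262,125.

SEK 262,125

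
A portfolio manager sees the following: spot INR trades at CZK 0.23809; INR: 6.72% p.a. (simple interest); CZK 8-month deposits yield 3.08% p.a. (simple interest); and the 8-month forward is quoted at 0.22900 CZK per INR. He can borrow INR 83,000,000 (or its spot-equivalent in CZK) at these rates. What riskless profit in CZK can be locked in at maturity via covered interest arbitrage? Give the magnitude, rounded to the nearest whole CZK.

CZK 308,725

T = 8/12 years.
Invest the INR and cover forward: 83,000,000 × 1.044800 × 0.22900 = CZK 19,858,513.60.
Convert at spot and invest in CZK: 83,000,000 × 0.23809 × 1.0205333333 = CZK 20,167,238.85.
The quoted forward undervalues INR, so borrow INR, convert to CZK at spot, deposit the CZK at 3.08%, and buy INR forward at 0.22900 to cover the loan.
Profit = 20,167,238.85 − 19,858,513.60 = CZK 308,725.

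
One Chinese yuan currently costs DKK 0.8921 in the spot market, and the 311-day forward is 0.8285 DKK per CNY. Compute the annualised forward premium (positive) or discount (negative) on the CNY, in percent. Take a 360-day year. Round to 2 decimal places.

-8.25%

T = 311/360 years.
CNY trades forward at -7.12925% vs spot over the period.
Annualise by dividing by T: -0.0712925 / (311/360) = -0.082525 → -8.25%.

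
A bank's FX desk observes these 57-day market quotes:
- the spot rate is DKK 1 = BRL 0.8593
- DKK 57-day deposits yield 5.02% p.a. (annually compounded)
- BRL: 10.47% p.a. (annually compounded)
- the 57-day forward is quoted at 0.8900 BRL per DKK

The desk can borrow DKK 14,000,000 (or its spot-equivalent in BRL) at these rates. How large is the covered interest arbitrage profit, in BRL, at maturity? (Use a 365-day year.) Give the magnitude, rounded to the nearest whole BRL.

BRL 336,942

T = 57/365 years.
Keep in DKK, deliver into the forward: 14,000,000·1.0076783572·0.8900 = BRL 12,555,672.33.
Swap to BRL now, deposit: 14,000,000·0.8593·1.0156714104 = BRL 12,218,730.20.
The quoted forward overvalues DKK, so borrow BRL, buy DKK at spot, deposit the DKK at 5.02%, and sell the proceeds forward at 0.8900.
The gap between the two covered legs is BRL 336,942.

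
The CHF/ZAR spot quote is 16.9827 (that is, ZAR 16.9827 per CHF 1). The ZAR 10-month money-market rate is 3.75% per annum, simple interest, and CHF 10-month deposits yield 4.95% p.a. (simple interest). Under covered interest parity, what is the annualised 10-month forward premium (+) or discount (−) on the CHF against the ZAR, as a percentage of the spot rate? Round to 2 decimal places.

T = 10/12 years.
F = S · g_ZAR/g_CHF = 16.9827 × 1.031250/1.041250 = 16.8196008.
Annualised premium = (F − S)/S × (1/T) = (16.8196008 − 16.9827)/16.9827 ÷ (10/12) = -1.15%.

-1.15%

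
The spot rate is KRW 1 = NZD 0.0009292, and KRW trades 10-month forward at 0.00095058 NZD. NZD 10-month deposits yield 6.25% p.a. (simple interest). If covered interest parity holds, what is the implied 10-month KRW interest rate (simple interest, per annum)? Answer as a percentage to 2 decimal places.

T = 10/12 years.
CIP gives F = S · g_NZD/g_KRW, so g_NZD/g_KRW = 0.00095058/0.0009292 = 1.0230090.
The NZD side grows by 1 + 0.0625×10/12 = 1.0520833.
Hence g_KRW = 1.0284204.
(1.0284204 − 1)/T = 0.034104, i.e. 3.41%.

3.41%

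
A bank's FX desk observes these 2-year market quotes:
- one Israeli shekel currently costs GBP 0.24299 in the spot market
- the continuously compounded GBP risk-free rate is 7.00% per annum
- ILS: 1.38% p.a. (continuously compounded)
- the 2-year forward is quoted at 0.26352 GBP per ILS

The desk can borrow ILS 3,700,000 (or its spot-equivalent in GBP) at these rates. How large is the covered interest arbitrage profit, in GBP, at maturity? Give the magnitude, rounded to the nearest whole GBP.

GBP 31,859

T = 2 years.
Invest the ILS and cover forward: 3,700,000 × 1.02798441 × 0.26352 = GBP 1,002,309.47.
Convert at spot and invest in GBP: 3,700,000 × 0.24299 × 1.1502738 = GBP 1,034,168.61.
The quoted forward undervalues ILS, so borrow ILS, convert to GBP at spot, deposit the GBP at 7.00%, and buy ILS forward at 0.26352 to cover the loan.
The gap between the two covered legs is GBP 31,859.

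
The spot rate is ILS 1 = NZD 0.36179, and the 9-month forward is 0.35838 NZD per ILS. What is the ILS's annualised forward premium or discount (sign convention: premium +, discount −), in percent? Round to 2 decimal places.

T = 9/12 years.
ILS trades forward at -0.94254% vs spot over the period.
Per annum: -0.0094254 / (9/12) = -0.012567 = -1.26%.

-1.26%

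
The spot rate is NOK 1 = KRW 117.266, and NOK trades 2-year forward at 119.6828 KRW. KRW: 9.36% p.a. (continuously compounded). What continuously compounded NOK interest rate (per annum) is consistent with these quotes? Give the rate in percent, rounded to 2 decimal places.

8.34%

T = 2 years.
By CIP, F/S equals the KRW-to-NOK growth ratio: 119.6828/117.266 = 1.0206096.
KRW growth factor: e^(0.0936×2) = 1.2058684.
Hence g_NOK = 1.1815178.
r = ln(1.1815178)/2 = 0.083400 → 8.34%.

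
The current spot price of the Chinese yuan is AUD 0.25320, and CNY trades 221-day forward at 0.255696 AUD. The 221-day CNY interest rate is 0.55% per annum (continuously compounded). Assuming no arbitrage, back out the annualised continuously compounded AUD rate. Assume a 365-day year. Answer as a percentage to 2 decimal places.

2.17%

T = 221/365 years.
By CIP, F/S equals the AUD-to-CNY growth ratio: 0.255696/0.2532 = 1.0098578.
The CNY side grows by e^(0.0055×221/365) = 1.0033357.
Hence g_AUD = 1.0132264.
Take logs: ln 1.0132264 / (221/365) = 0.021701, so 2.17%.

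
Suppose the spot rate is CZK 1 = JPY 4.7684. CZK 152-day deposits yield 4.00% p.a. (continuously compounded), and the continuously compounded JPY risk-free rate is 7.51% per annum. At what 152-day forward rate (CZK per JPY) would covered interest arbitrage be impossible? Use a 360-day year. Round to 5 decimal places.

0.20663

T = 152/360 years.
JPY accumulates by e^(0.0751×152/360) = 1.032217.
CZK accumulates by e^(0.0400×152/360) = 1.0170323.
CIP: F = S · (grow JPY)/(grow CZK) = 4.7684 × 1.032217/1.0170323 = 4.839594 JPY per CZK.
Quoted the other way: 1/4.839594 = 0.20663 CZK per JPY.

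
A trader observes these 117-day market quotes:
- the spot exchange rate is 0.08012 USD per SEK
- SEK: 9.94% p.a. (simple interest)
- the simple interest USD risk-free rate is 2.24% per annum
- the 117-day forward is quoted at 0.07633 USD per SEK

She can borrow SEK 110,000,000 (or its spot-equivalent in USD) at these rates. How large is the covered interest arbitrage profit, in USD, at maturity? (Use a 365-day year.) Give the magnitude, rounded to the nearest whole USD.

USD 212,654

T = 117/365 years.
Invest the SEK and cover forward: 110,000,000 × 1.031862466 × 0.07633 = USD 8,663,826.82.
Convert at spot and invest in USD: 110,000,000 × 0.08012 × 1.007180274 = USD 8,876,481.19.
The quoted forward undervalues SEK, so borrow SEK, convert to USD at spot, deposit the USD at 2.24%, and buy SEK forward at 0.07633 to cover the loan.
The gap between the two covered legs is USD 212,654.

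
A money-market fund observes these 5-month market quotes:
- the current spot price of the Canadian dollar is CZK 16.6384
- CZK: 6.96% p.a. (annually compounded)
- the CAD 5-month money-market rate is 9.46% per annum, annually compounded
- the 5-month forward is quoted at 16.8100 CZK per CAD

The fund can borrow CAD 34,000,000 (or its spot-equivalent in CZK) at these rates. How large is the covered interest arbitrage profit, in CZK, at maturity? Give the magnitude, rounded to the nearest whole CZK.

CZK 11,686,128

T = 5/12 years.
Invest the CAD and cover forward: 34,000,000 × 1.03838028746 × 16.8100 = CZK 593,475,869.49.
Convert at spot and invest in CZK: 34,000,000 × 16.6384 × 1.02843199892 = CZK 581,789,741.01.
The quoted forward overvalues CAD, so borrow CZK, buy CAD at spot, deposit the CAD at 9.46%, and sell the proceeds forward at 16.8100.
Arbitrage profit = |593,475,869.49 − 581,789,741.01| = CZK 11,686,128.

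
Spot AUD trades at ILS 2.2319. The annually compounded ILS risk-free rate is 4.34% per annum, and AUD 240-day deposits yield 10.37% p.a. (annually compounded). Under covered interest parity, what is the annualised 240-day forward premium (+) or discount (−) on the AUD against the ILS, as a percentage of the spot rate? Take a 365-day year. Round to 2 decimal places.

-5.52%

T = 240/365 years.
CIP forward (ILS per AUD) = 2.2319 × 1.0283289/1.0670285 = 2.1509522.
Annualised premium = (F − S)/S × (1/T) = (2.1509522 − 2.2319)/2.2319 ÷ (240/365) = -5.52%.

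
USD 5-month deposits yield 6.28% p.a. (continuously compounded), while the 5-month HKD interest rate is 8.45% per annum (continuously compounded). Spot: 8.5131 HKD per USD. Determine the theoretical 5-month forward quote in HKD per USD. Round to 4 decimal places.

T = 5/12 years.
Growth of 1 HKD over T: e^(0.0845×5/12) = 1.0358355.
USD growth factor: e^(0.0628×5/12) = 1.026512.
CIP: F = S · (grow HKD)/(grow USD) = 8.5131 × 1.0358355/1.026512 = 8.590422 HKD per USD.

8.5904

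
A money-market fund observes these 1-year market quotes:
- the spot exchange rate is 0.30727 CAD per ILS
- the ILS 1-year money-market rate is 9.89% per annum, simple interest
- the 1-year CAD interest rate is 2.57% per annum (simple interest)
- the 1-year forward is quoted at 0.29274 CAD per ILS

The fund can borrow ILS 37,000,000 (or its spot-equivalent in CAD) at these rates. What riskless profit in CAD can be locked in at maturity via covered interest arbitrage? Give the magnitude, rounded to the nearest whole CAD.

T = 1 year.
Invest the ILS and cover forward: 37,000,000 × 1.098900 × 0.29274 = CAD 11,902,603.48.
Convert at spot and invest in CAD: 37,000,000 × 0.30727 × 1.025700 = CAD 11,661,173.04.
The quoted forward overvalues ILS, so borrow CAD, buy ILS at spot, deposit the ILS at 9.89%, and sell the proceeds forward at 0.29274.
The gap between the two covered legs is CAD 241,430.

CAD 241,430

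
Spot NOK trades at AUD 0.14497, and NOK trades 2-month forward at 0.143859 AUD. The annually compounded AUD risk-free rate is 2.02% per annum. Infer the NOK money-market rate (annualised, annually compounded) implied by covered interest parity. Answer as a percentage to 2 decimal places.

T = 2/12 years.
By CIP, F/S equals the AUD-to-NOK growth ratio: 0.143859/0.14497 = 0.9923363.
AUD growth factor: (1 + 0.0202)^(2/12) = 1.0033387.
That pins the NOK growth at 1.0110874.
r = 1.0110874^(12/2) − 1 = 0.068396 → 6.84%.

6.84%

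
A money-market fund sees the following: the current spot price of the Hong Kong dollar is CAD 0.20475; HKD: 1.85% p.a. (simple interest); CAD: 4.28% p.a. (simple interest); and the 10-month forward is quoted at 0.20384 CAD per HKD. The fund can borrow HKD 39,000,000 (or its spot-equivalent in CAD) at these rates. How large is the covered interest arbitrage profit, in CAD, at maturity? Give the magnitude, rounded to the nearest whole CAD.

CAD 197,738

T = 10/12 years.
Invest the HKD and cover forward: 39,000,000 × 1.015416667 × 0.20384 = CAD 8,072,318.80.
Convert at spot and invest in CAD: 39,000,000 × 0.20475 × 1.035666667 = CAD 8,270,057.25.
The quoted forward undervalues HKD, so borrow HKD, convert to CAD at spot, deposit the CAD at 4.28%, and buy HKD forward at 0.20384 to cover the loan.
The gap between the two covered legs is CAD 197,738.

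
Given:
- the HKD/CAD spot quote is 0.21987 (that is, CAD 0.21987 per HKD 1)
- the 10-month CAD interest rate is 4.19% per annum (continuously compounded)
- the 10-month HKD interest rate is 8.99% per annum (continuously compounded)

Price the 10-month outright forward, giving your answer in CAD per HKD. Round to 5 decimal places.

0.21125

T = 10/12 years.
CAD growth factor: e^(0.0419×10/12) = 1.0355334.
HKD growth factor: e^(0.0899×10/12) = 1.0777943.
CIP: F = S · (grow CAD)/(grow HKD) = 0.21987 × 1.0355334/1.0777943 = 0.2112488 CAD per HKD.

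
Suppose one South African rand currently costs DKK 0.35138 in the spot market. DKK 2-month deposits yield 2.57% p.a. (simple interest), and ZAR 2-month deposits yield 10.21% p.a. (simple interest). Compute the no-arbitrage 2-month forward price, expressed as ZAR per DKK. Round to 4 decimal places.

2.8820

T = 2/12 years.
DKK accumulates by 1 + 0.0257×2/12 = 1.0042833.
Growth of 1 ZAR over T: 1 + 0.1021×2/12 = 1.0170167.
So F = 0.35138 × 1.0042833 / 1.0170167 = 0.3469806 (DKK/ZAR).
Invert for ZAR per DKK: 1 / 0.3469806 = 2.8820.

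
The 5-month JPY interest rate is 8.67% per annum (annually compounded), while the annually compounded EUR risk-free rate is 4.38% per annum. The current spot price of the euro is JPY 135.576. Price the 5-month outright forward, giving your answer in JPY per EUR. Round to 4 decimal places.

T = 5/12 years.
Growth of 1 JPY over T: (1 + 0.0867)^(5/12) = 1.035251086.
EUR accumulates by (1 + 0.0438)^(5/12) = 1.018022098.
CIP: F = S · (grow JPY)/(grow EUR) = 135.576 × 1.035251086/1.018022098 = 137.870486 JPY per EUR.

137.8705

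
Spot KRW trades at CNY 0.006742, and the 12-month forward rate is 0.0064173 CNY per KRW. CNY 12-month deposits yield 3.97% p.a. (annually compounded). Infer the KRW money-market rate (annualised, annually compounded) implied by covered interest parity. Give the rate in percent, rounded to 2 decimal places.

T = 1 year.
CIP gives F = S · g_CNY/g_KRW, so g_CNY/g_KRW = 0.0064173/0.006742 = 0.9518392.
CNY growth factor: (1 + 0.0397)^1 = 1.039700.
Hence g_KRW = 1.0923063.
Annualise: 1.0923063^(1/1) − 1 = 0.092306 = 9.23%.

9.23%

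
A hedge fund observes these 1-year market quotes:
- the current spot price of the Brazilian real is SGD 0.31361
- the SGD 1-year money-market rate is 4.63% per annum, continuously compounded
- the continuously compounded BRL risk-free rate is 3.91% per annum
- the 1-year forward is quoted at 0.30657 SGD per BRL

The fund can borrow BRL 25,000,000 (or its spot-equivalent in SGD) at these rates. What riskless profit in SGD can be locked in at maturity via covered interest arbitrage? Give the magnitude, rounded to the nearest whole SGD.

T = 1 year.
Route A — deposit BRL, sell forward: 25,000,000 × 1.039874466 × 0.30657 = SGD 7,969,857.88.
Route B — convert at spot, deposit SGD: 25,000,000 × 0.31361 × 1.04738858 = SGD 8,211,788.31.
The quoted forward undervalues BRL, so borrow BRL, convert to SGD at spot, deposit the SGD at 4.63%, and buy BRL forward at 0.30657 to cover the loan.
The gap between the two covered legs is SGD 241,930.

SGD 241,930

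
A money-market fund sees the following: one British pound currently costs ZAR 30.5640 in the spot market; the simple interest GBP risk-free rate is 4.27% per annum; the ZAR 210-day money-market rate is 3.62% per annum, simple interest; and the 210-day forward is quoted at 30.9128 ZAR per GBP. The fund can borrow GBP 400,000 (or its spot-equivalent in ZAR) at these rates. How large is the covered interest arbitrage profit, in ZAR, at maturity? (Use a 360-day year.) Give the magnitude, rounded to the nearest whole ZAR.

T = 210/360 years.
Invest the GBP and cover forward: 400,000 × 1.0249083333 × 30.9128 = ZAR 12,673,114.53.
Convert at spot and invest in ZAR: 400,000 × 30.5640 × 1.0211166667 = ZAR 12,483,763.92.
The quoted forward overvalues GBP, so borrow ZAR, buy GBP at spot, deposit the GBP at 4.27%, and sell the proceeds forward at 30.9128.
The gap between the two covered legs is ZAR 189,351.

ZAR 189,351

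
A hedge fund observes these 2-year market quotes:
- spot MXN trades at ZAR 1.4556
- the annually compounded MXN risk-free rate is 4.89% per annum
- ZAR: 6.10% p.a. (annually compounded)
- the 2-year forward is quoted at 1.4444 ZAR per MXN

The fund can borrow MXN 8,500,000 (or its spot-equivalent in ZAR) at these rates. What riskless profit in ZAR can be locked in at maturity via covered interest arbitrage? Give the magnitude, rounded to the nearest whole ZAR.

T = 2 years.
Keep in MXN, deliver into the forward: 8,500,000·1.10019121·1.4444 = ZAR 13,507,487.56.
Swap to ZAR now, deposit: 8,500,000·1.4556·1.125721 = ZAR 13,928,095.64.
The quoted forward undervalues MXN, so borrow MXN, convert to ZAR at spot, deposit the ZAR at 6.10%, and buy MXN forward at 1.4444 to cover the loan.
Profit = 13,928,095.64 − 13,507,487.56 = ZAR 420,608.

ZAR 420,608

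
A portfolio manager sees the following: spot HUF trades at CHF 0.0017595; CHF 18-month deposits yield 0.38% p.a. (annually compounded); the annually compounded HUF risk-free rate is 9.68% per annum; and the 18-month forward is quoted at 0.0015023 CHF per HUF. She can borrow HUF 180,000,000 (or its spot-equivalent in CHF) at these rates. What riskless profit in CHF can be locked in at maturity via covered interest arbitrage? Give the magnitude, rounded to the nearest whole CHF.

T = 18/12 years.
Invest the HUF and cover forward: 180,000,000 × 1.14865911 × 0.0015023 = CHF 310,613.50.
Convert at spot and invest in CHF: 180,000,000 × 0.0017595 × 1.00570541 = CHF 318,516.96.
The quoted forward undervalues HUF, so borrow HUF, convert to CHF at spot, deposit the CHF at 0.38%, and buy HUF forward at 0.0015023 to cover the loan.
Arbitrage profit = |310,613.50 − 318,516.96| = CHF 7,903.

CHF 7,903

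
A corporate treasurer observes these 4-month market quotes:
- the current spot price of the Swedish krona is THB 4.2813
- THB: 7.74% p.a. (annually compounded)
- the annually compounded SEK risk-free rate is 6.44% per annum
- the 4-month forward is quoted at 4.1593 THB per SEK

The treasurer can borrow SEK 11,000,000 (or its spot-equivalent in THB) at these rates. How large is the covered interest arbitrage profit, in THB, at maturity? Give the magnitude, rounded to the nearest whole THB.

T = 4/12 years.
Route A — deposit SEK, sell forward: 11,000,000 × 1.0210216599 × 4.1593 = THB 46,714,089.29.
Route B — convert at spot, deposit THB: 11,000,000 × 4.2813 × 1.0251615847 = THB 48,279,267.22.
The quoted forward undervalues SEK, so borrow SEK, convert to THB at spot, deposit the THB at 7.74%, and buy SEK forward at 4.1593 to cover the loan.
Profit = 48,279,267.22 − 46,714,089.29 = THB 1,565,178.

THB 1,565,178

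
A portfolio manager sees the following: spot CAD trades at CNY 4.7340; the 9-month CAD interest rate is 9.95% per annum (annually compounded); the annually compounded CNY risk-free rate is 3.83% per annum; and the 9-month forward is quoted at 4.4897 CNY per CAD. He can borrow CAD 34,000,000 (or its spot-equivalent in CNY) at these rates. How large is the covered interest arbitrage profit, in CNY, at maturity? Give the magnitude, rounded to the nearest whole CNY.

T = 9/12 years.
Invest the CAD and cover forward: 34,000,000 × 1.07373330755 × 4.4897 = CNY 163,905,174.65.
Convert at spot and invest in CNY: 34,000,000 × 4.7340 × 1.02858962753 = CNY 165,557,672.09.
The quoted forward undervalues CAD, so borrow CAD, convert to CNY at spot, deposit the CNY at 3.83%, and buy CAD forward at 4.4897 to cover the loan.
Profit = 165,557,672.09 − 163,905,174.65 = CNY 1,652,497.

CNY 1,652,497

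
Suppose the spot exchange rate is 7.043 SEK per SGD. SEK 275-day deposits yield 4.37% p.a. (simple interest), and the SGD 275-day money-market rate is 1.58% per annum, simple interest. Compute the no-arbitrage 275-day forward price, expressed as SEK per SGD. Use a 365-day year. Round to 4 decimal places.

T = 275/365 years.
Growth of 1 SEK over T: 1 + 0.0437×275/365 = 1.0329247.
SGD growth factor: 1 + 0.0158×275/365 = 1.0119041.
Forward (SEK per SGD) = 7.043 × 1.0329247 / 1.0119041 = 7.189306.

7.1893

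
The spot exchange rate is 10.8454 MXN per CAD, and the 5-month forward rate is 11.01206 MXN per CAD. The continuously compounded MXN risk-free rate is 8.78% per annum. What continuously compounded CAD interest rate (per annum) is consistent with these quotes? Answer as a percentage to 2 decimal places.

5.12%

T = 5/12 years.
By CIP, F/S equals the MXN-to-CAD growth ratio: 11.01206/10.8454 = 1.0153669.
The MXN side grows by e^(0.0878×5/12) = 1.0372607.
That pins the CAD growth at 1.0215625.
Take logs: ln 1.0215625 / (5/12) = 0.051200, so 5.12%.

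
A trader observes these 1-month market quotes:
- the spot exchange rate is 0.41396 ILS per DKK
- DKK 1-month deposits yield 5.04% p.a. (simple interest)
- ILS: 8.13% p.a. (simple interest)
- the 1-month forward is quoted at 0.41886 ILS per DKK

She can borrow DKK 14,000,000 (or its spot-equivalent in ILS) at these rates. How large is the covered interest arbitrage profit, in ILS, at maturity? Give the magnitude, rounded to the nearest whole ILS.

T = 1/12 years.
Keep in DKK, deliver into the forward: 14,000,000·1.004200·0.41886 = ILS 5,888,668.97.
Swap to ILS now, deposit: 14,000,000·0.41396·1.006775 = ILS 5,834,704.11.
The quoted forward overvalues DKK, so borrow ILS, buy DKK at spot, deposit the DKK at 5.04%, and sell the proceeds forward at 0.41886.
Profit = 5,888,668.97 − 5,834,704.11 = ILS 53,965.

ILS 53,965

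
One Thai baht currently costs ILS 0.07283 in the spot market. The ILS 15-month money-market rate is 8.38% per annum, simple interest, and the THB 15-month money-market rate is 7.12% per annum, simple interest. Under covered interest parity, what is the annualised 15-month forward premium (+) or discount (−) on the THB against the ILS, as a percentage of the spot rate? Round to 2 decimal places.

+1.16%

T = 15/12 years.
No-arbitrage forward: 0.07283 × 1.104750 / 1.089000 = 0.07388333 ILS/THB.
Annualised premium = (F − S)/S × (1/T) = (0.07388333 − 0.07283)/0.07283 ÷ (15/12) = 1.16%.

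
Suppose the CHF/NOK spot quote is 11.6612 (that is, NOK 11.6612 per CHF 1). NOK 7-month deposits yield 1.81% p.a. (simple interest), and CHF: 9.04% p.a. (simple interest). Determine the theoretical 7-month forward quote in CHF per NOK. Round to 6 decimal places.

T = 7/12 years.
Growth of 1 NOK over T: 1 + 0.0181×7/12 = 1.0105583.
CHF growth factor: 1 + 0.0904×7/12 = 1.0527333.
So F = 11.6612 × 1.0105583 / 1.0527333 = 11.19402 (NOK/CHF).
Invert for CHF per NOK: 1 / 11.19402 = 0.089333.

0.089333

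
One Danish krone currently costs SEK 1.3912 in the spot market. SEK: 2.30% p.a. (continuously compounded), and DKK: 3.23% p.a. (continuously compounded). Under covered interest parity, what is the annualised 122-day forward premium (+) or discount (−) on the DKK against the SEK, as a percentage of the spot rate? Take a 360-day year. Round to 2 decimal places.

-0.93%

T = 122/360 years.
No-arbitrage forward: 1.3912 × 1.0078249 / 1.0110062 = 1.3868224 SEK/DKK.
Annualised premium = (F − S)/S × (1/T) = (1.3868224 − 1.3912)/1.3912 ÷ (122/360) = -0.93%.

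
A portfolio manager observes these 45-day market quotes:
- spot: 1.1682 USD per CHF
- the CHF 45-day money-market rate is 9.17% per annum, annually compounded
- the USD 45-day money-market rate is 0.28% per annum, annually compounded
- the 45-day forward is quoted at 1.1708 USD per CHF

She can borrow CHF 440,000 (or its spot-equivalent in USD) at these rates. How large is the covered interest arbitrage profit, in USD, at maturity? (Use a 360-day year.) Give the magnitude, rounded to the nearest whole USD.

USD 6,645

T = 45/360 years.
Invest the CHF and cover forward: 440,000 × 1.01102737 × 1.1708 = USD 520,832.77.
Convert at spot and invest in USD: 440,000 × 1.1682 × 1.00034957 = USD 514,187.68.
The quoted forward overvalues CHF, so borrow USD, buy CHF at spot, deposit the CHF at 9.17%, and sell the proceeds forward at 1.1708.
Profit = 520,832.77 − 514,187.68 = USD 6,645.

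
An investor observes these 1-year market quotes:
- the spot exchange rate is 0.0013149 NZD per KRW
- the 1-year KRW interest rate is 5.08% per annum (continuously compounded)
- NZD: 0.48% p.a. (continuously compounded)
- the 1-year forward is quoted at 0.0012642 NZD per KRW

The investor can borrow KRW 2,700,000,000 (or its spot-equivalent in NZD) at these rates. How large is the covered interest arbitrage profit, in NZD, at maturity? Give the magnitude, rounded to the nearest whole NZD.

NZD 23,905

T = 1 year.
Invest the KRW and cover forward: 2,700,000,000 × 1.05211245 × 0.0012642 = NZD 3,591,217.51.
Convert at spot and invest in NZD: 2,700,000,000 × 0.0013149 × 1.004811538 = NZD 3,567,312.07.
The quoted forward overvalues KRW, so borrow NZD, buy KRW at spot, deposit the KRW at 5.08%, and sell the proceeds forward at 0.0012642.
Arbitrage profit = |3,591,217.51 − 3,567,312.07| = NZD 23,905.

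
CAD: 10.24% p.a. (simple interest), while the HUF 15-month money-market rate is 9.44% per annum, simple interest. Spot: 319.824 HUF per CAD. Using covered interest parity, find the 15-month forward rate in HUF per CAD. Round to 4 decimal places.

316.9887

T = 15/12 years.
Growth of 1 HUF over T: 1 + 0.0944×15/12 = 1.118000.
CAD growth factor: 1 + 0.1024×15/12 = 1.128000.
Forward (HUF per CAD) = 319.824 × 1.118000 / 1.128000 = 316.988681.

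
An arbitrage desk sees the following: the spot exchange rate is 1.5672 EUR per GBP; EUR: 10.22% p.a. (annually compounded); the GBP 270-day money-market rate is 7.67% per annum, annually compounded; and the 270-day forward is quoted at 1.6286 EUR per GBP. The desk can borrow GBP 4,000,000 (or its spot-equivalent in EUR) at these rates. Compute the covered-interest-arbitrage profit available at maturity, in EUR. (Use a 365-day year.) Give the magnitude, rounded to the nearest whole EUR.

EUR 143,758

T = 270/365 years.
Keep in GBP, deliver into the forward: 4,000,000·1.05618816·1.6286 = EUR 6,880,432.15.
Swap to EUR now, deposit: 4,000,000·1.5672·1.074635351 = EUR 6,736,674.09.
The quoted forward overvalues GBP, so borrow EUR, buy GBP at spot, deposit the GBP at 7.67%, and sell the proceeds forward at 1.6286.
Arbitrage profit = |6,880,432.15 − 6,736,674.09| = EUR 143,758.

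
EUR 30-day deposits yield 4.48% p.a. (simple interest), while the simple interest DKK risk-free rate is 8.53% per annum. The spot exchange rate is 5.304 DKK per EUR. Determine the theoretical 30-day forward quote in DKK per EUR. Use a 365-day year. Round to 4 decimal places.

T = 30/365 years.
Growth of 1 DKK over T: 1 + 0.0853×30/365 = 1.007011.
EUR growth factor: 1 + 0.0448×30/365 = 1.0036822.
CIP: F = S · (grow DKK)/(grow EUR) = 5.304 × 1.007011/1.0036822 = 5.321591 DKK per EUR.

5.3216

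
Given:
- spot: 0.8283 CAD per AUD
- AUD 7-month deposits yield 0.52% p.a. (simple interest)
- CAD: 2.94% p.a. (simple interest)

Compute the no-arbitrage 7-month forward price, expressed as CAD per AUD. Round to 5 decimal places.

0.83996

T = 7/12 years.
Growth of 1 CAD over T: 1 + 0.0294×7/12 = 1.017150.
AUD accumulates by 1 + 0.0052×7/12 = 1.0030333.
CIP: F = S · (grow CAD)/(grow AUD) = 0.8283 × 1.017150/1.0030333 = 0.8399575 CAD per AUD.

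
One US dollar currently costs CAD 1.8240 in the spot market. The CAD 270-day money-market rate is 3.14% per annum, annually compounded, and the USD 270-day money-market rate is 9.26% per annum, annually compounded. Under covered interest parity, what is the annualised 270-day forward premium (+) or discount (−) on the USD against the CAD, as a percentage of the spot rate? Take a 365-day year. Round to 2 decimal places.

-5.64%

T = 270/365 years.
F = S · g_CAD/g_USD = 1.824 × 1.0231337/1.0677037 = 1.7478593.
Annualised premium = (F − S)/S × (1/T) = (1.7478593 − 1.824)/1.824 ÷ (270/365) = -5.64%.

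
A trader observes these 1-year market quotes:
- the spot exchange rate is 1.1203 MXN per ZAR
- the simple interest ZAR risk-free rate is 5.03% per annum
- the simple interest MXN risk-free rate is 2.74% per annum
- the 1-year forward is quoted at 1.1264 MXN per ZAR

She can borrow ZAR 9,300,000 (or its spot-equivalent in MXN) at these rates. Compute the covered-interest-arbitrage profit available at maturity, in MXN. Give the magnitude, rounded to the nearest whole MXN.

MXN 298,174

T = 1 year.
Invest the ZAR and cover forward: 9,300,000 × 1.050300 × 1.1264 = MXN 11,002,438.66.
Convert at spot and invest in MXN: 9,300,000 × 1.1203 × 1.027400 = MXN 10,704,264.85.
The quoted forward overvalues ZAR, so borrow MXN, buy ZAR at spot, deposit the ZAR at 5.03%, and sell the proceeds forward at 1.1264.
Arbitrage profit = |11,002,438.66 − 10,704,264.85| = MXN 298,174.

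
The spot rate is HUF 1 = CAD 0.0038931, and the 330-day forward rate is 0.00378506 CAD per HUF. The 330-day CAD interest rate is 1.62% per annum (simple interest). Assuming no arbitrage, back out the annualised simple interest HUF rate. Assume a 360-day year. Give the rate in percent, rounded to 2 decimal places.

T = 330/360 years.
By CIP, F/S equals the CAD-to-HUF growth ratio: 0.00378506/0.0038931 = 0.9722483.
The CAD side grows by 1 + 0.0162×330/360 = 1.014850.
Hence g_HUF = 1.0438177.
r = (1.0438177 − 1)/(330/360) = 0.047801 → 4.78%.

4.78%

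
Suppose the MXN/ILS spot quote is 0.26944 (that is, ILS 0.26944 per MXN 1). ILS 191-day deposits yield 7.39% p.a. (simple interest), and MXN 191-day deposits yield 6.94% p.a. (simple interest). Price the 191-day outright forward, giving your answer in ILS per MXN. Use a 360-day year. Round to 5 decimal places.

0.27006

T = 191/360 years.
ILS accumulates by 1 + 0.0739×191/360 = 1.0392081.
MXN growth factor: 1 + 0.0694×191/360 = 1.0368206.
So F = 0.26944 × 1.0392081 / 1.0368206 = 0.2700604 (ILS/MXN).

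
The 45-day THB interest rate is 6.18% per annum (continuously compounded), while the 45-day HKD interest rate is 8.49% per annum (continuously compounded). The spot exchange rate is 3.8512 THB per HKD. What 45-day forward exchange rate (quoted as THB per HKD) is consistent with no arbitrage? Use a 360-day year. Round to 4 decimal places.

3.8401

T = 45/360 years.
THB growth factor: e^(0.0618×45/360) = 1.0077549.
HKD growth factor: e^(0.0849×45/360) = 1.010669.
So F = 3.8512 × 1.0077549 / 1.010669 = 3.840096 (THB/HKD).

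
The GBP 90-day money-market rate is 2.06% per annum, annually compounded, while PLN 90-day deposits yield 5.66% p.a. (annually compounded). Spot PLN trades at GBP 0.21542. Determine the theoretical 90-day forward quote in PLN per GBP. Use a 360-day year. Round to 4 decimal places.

T = 90/360 years.
GBP accumulates by (1 + 0.0206)^(90/360) = 1.0051107.
PLN accumulates by (1 + 0.0566)^(90/360) = 1.0138592.
Forward (GBP per PLN) = 0.21542 × 1.0051107 / 1.0138592 = 0.2135612.
Quoted the other way: 1/0.2135612 = 4.6825 PLN per GBP.

4.6825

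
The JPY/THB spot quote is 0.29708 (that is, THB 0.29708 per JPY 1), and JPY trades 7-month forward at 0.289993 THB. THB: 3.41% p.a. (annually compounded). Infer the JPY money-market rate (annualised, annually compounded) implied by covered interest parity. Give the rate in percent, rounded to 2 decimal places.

T = 7/12 years.
CIP gives F = S · g_THB/g_JPY, so g_THB/g_JPY = 0.289993/0.29708 = 0.9761445.
The THB side grows by (1 + 0.0341)^(7/12) = 1.0197526.
That pins the JPY growth at 1.0446738.
Annualise: 1.0446738^(12/7) − 1 = 0.077800 = 7.78%.

7.78%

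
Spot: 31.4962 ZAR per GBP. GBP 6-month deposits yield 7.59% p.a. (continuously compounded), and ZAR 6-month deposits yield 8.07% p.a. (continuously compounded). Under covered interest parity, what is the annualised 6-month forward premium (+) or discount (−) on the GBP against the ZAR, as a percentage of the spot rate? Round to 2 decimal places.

T = 6/12 years.
No-arbitrage forward: 31.4962 × 1.0411751 / 1.0386793 = 31.5718809 ZAR/GBP.
Annualised premium = (F − S)/S × (1/T) = (31.5718809 − 31.4962)/31.4962 ÷ (6/12) = 0.48%.

+0.48%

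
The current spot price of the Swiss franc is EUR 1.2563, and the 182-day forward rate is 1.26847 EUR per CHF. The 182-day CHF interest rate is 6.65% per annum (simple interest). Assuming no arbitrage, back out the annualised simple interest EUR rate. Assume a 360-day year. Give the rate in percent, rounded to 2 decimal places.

T = 182/360 years.
By CIP, F/S equals the EUR-to-CHF growth ratio: 1.26847/1.2563 = 1.0096872.
CHF growth factor: 1 + 0.0665×182/360 = 1.0336194.
So the EUR growth factor = 1.0436323.
(1.0436323 − 1)/T = 0.086306, i.e. 8.63%.

8.63%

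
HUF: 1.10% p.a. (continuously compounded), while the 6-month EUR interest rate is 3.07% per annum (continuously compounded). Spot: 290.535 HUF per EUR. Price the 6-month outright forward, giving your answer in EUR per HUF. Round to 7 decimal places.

0.0034760

T = 6/12 years.
HUF growth factor: e^(0.0110×6/12) = 1.0055152.
EUR accumulates by e^(0.0307×6/12) = 1.0154684.
CIP: F = S · (grow HUF)/(grow EUR) = 290.535 × 1.0055152/1.0154684 = 287.6873 HUF per EUR.
Quoted the other way: 1/287.6873 = 0.0034760 EUR per HUF.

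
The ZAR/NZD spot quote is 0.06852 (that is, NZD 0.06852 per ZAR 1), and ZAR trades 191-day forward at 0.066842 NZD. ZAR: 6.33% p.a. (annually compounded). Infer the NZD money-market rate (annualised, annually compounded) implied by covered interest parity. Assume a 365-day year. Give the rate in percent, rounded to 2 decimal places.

1.41%

T = 191/365 years.
By CIP, F/S equals the NZD-to-ZAR growth ratio: 0.066842/0.06852 = 0.9755108.
ZAR growth factor: (1 + 0.0633)^(191/365) = 1.0326393.
That pins the NZD growth at 1.0073508.
Annualise: 1.0073508^(365/191) − 1 = 0.014094 = 1.41%.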